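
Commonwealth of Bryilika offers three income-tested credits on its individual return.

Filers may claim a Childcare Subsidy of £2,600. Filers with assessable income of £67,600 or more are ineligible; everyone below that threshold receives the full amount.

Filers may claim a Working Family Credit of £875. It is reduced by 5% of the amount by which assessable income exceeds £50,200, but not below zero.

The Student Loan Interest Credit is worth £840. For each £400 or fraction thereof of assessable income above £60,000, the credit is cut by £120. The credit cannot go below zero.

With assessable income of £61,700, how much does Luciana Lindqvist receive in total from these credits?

Childcare Subsidy: £61,700 is below the £67,600 cutoff, so the full £2,600 applies.
Working Family Credit: 5% of the £11,500 excess over £50,200 is £575; credit = £875 − £575 = £300.
Student Loan Interest Credit: income exceeds £60,000 by £1,700, which is 5 full-or-partial £400 increments; reduction = 5 × £120 = £600, leaving £240.
Total: £2,600 + £300 + £240 = £3,140.

£3,140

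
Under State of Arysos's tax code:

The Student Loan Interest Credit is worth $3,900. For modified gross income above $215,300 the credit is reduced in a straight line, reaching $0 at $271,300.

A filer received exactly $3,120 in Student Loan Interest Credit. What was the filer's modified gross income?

$226,500

$3,120 is 3,120/3,900 of the full $3,900, so 780/3,900 of the $56,000 range has been used: income = $215,300 + $56,000 × 780/3,900 = $226,500.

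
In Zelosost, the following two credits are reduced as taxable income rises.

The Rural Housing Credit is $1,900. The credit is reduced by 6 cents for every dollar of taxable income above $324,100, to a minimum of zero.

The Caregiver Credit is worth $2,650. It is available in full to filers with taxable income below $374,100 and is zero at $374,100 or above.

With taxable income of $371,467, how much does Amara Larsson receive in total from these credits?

Rural Housing Credit: 6% of the $47,367 excess over $324,100 is $2,842.02 ≥ base, so the credit is $0.
Caregiver Credit: $371,467 is below the $374,100 cutoff, so the full $2,650 applies.
Total: $0 + $2,650 = $2,650.

$2,650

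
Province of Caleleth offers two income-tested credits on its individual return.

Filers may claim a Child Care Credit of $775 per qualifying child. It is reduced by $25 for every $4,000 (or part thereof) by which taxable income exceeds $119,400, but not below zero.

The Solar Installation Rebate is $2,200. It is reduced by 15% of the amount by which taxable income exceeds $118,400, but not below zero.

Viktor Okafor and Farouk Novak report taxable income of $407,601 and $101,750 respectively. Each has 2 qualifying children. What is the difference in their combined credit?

Viktor ($407,601): Child Care Credit: base = 2 × $775 = $1,550. income exceeds $119,400 by $288,201 → 73 increments × $25 = $1,825 ≥ base, so the credit is $0. Solar Installation Rebate: 15% of the $289,201 excess over $118,400 is $43,380.15 ≥ base, so the credit is $0. total $0 + $0 = $0
Farouk ($101,750): Child Care Credit: base = 2 × $775 = $1,550. $101,750 is at or below the $119,400 threshold, so the full $1,550 applies. Solar Installation Rebate: $101,750 is at or below the $118,400 threshold, so the full $2,200 applies. total $1,550 + $2,200 = $3,750
Difference: |$0 − $3,750| = $3,750.

$3,750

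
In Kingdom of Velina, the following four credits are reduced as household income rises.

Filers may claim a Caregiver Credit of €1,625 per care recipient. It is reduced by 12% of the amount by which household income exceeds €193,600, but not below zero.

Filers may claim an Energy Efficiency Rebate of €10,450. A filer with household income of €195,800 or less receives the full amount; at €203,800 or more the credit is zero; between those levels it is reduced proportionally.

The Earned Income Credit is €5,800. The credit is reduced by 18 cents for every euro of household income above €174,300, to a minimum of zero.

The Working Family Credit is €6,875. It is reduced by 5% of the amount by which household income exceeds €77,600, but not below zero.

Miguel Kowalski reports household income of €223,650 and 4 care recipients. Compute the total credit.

Caregiver Credit: base = 4 × €1,625 = €6,500. 12% of the €30,050 excess over €193,600 is €3,606; credit = €6,500 − €3,606 = €2,894.
Energy Efficiency Rebate: €223,650 is at or above €203,800, so the credit is €0.
Earned Income Credit: 18% of the €49,350 excess over €174,300 is €8,883 ≥ base, so the credit is €0.
Working Family Credit: 5% of the €146,050 excess over €77,600 is €7,302.50 ≥ base, so the credit is €0.
Total: €2,894 + €0 + €0 + €0 = €2,894.

€2,894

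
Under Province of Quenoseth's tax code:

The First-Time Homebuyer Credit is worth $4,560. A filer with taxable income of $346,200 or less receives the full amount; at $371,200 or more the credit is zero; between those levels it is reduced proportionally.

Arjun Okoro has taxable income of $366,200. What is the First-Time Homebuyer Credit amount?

First-Time Homebuyer Credit: $366,200 is $20,000 into a $25,000 phase-out range, leaving 5,000/25,000 of the credit: $4,560 × 5,000/25,000 = $912.

$912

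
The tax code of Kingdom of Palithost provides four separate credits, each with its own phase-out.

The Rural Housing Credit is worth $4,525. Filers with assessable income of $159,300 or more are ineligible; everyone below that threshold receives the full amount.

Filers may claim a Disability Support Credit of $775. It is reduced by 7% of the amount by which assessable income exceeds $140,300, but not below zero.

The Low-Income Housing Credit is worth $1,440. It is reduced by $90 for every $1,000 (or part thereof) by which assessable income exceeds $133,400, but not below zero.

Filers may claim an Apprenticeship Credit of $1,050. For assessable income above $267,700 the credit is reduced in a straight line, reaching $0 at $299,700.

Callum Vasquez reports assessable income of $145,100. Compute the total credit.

Rural Housing Credit: $145,100 is below the $159,300 cutoff, so the full $4,525 applies.
Disability Support Credit: 7% of the $4,800 excess over $140,300 is $336; credit = $775 − $336 = $439.
Low-Income Housing Credit: income exceeds $133,400 by $11,700, which is 12 full-or-partial $1,000 increments; reduction = 12 × $90 = $1,080, leaving $360.
Apprenticeship Credit: $145,100 is at or below the $267,700 threshold, so the full $1,050 applies.
Total: $4,525 + $439 + $360 + $1,050 = $6,374.

$6,374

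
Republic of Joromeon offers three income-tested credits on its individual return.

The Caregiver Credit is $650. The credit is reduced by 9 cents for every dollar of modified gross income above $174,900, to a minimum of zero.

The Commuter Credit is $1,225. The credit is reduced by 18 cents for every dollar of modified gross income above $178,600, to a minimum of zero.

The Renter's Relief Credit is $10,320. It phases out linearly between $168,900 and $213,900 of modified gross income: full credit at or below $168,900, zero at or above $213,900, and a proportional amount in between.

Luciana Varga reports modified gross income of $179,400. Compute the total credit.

Caregiver Credit: 9% of the $4,500 excess over $174,900 is $405; credit = $650 − $405 = $245.
Commuter Credit: 18% of the $800 excess over $178,600 is $144; credit = $1,225 − $144 = $1,081.
Renter's Relief Credit: $179,400 is $10,500 into a $45,000 phase-out range, leaving 34,500/45,000 of the credit: $10,320 × 34,500/45,000 = $7,912.
Total: $245 + $1,081 + $7,912 = $9,238.

$9,238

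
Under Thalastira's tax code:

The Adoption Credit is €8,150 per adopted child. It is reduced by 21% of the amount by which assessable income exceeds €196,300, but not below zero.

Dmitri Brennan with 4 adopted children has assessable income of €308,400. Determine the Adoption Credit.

Adoption Credit: base = 4 × €8,150 = €32,600. 21% of the €112,100 excess over €196,300 is €23,541; credit = €32,600 − €23,541 = €9,059.

€9,059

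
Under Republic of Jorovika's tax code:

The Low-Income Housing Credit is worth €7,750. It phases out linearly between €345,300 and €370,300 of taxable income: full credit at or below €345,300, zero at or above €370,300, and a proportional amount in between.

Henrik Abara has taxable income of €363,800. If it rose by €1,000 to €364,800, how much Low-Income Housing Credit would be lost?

At €363,800 — €363,800 is €18,500 into a €25,000 phase-out range, leaving 6,500/25,000 of the credit: €7,750 × 6,500/25,000 = €2,015.
At €364,800 — €364,800 is €19,500 into a €25,000 phase-out range, leaving 5,500/25,000 of the credit: €7,750 × 5,500/25,000 = €1,705.
Lost: €2,015 − €1,705 = €310.

€310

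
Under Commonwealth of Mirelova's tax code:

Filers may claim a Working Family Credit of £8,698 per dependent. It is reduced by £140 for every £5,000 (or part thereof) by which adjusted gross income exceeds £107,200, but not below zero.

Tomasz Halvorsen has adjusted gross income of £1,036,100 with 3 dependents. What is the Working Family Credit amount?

Working Family Credit: base = 3 × £8,698 = £26,094. income exceeds £107,200 by £928,900, which is 186 full-or-partial £5,000 increments; reduction = 186 × £140 = £26,040, leaving £54.

£54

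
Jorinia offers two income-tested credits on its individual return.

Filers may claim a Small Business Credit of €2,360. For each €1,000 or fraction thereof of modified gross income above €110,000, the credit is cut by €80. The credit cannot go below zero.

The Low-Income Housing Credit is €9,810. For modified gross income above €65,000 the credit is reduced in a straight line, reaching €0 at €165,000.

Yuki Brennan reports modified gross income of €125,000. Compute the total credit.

€5,084

Small Business Credit: income exceeds €110,000 by €15,000, which is 15 full-or-partial €1,000 increments; reduction = 15 × €80 = €1,200, leaving €1,160.
Low-Income Housing Credit: €125,000 is €60,000 into a €100,000 phase-out range, leaving 40,000/100,000 of the credit: €9,810 × 40,000/100,000 = €3,924.
Total: €1,160 + €3,924 = €5,084.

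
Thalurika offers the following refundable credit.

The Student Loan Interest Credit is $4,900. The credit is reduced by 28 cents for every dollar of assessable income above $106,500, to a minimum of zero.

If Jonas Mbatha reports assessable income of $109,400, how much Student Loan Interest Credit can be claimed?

Student Loan Interest Credit: 28% of the $2,900 excess over $106,500 is $812; credit = $4,900 − $812 = $4,088.

$4,088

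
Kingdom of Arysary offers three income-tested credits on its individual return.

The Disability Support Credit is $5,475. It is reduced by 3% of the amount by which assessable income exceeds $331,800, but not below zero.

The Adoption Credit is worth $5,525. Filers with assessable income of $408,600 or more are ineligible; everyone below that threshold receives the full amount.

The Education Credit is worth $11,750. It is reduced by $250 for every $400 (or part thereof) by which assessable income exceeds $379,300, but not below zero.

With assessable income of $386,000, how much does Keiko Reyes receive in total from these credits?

$16,874

Disability Support Credit: 3% of the $54,200 excess over $331,800 is $1,626; credit = $5,475 − $1,626 = $3,849.
Adoption Credit: $386,000 is below the $408,600 cutoff, so the full $5,525 applies.
Education Credit: income exceeds $379,300 by $6,700, which is 17 full-or-partial $400 increments; reduction = 17 × $250 = $4,250, leaving $7,500.
Total: $3,849 + $5,525 + $7,500 = $16,874.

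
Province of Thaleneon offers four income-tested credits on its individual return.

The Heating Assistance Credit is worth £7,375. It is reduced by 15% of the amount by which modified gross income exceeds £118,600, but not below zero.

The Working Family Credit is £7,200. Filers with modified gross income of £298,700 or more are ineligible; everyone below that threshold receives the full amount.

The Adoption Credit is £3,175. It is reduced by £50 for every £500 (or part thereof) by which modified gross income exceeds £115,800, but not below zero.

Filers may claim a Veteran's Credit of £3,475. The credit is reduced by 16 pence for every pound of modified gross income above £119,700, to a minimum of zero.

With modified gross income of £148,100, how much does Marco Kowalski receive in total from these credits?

Heating Assistance Credit: 15% of the £29,500 excess over £118,600 is £4,425; credit = £7,375 − £4,425 = £2,950.
Working Family Credit: £148,100 is below the £298,700 cutoff, so the full £7,200 applies.
Adoption Credit: income exceeds £115,800 by £32,300 → 65 increments × £50 = £3,250 ≥ base, so the credit is £0.
Veteran's Credit: 16% of the £28,400 excess over £119,700 is £4,544 ≥ base, so the credit is £0.
Total: £2,950 + £7,200 + £0 + £0 = £10,150.

£10,150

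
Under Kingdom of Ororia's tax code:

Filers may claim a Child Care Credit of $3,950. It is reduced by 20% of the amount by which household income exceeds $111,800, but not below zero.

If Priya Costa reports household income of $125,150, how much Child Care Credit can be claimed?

Child Care Credit: 20% of the $13,350 excess over $111,800 is $2,670; credit = $3,950 − $2,670 = $1,280.

$1,280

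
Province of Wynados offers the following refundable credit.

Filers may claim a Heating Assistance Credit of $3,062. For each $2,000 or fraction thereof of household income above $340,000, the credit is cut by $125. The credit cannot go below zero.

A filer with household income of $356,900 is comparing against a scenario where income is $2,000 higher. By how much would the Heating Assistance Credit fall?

$125

At $356,900 — income exceeds $340,000 by $16,900, which is 9 full-or-partial $2,000 increments; reduction = 9 × $125 = $1,125, leaving $1,937.
At $358,900 — income exceeds $340,000 by $18,900, which is 10 full-or-partial $2,000 increments; reduction = 10 × $125 = $1,250, leaving $1,812.
Lost: $1,937 − $1,812 = $125.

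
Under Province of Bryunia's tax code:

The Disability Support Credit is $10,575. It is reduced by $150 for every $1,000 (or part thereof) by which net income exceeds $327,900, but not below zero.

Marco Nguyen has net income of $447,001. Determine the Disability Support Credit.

Disability Support Credit: income exceeds $327,900 by $119,101 → 120 increments × $150 = $18,000 ≥ base, so the credit is $0.

$0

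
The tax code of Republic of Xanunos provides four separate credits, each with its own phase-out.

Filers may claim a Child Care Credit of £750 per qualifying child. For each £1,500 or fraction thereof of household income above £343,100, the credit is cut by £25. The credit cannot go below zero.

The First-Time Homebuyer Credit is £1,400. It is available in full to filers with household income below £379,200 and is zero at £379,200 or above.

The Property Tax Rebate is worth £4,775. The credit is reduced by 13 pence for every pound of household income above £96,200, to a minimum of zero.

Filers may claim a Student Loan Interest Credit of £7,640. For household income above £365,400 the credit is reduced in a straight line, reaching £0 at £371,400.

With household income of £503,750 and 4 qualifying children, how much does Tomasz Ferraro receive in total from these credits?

£300

Child Care Credit: base = 4 × £750 = £3,000. income exceeds £343,100 by £160,650, which is 108 full-or-partial £1,500 increments; reduction = 108 × £25 = £2,700, leaving £300.
First-Time Homebuyer Credit: £503,750 meets or exceeds the £379,200 cutoff, so the credit is £0.
Property Tax Rebate: 13% of the £407,550 excess over £96,200 is £52,981.50 ≥ base, so the credit is £0.
Student Loan Interest Credit: £503,750 is at or above £371,400, so the credit is £0.
Total: £300 + £0 + £0 + £0 = £300.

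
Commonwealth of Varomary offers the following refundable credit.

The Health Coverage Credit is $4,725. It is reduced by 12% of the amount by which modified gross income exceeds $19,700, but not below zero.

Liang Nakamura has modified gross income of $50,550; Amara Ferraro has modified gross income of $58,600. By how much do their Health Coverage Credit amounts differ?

$966

Liang ($50,550): Health Coverage Credit: 12% of the $30,850 excess over $19,700 is $3,702; credit = $4,725 − $3,702 = $1,023.
Amara ($58,600): Health Coverage Credit: 12% of the $38,900 excess over $19,700 is $4,668; credit = $4,725 − $4,668 = $57.
Difference: |$1,023 − $57| = $966.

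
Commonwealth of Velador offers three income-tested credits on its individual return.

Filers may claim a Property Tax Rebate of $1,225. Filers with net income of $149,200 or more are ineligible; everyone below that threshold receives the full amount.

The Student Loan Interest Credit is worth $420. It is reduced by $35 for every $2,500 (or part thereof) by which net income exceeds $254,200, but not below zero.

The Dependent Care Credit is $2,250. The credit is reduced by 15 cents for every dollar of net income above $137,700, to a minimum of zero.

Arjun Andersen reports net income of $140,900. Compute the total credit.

$3,415

Property Tax Rebate: $140,900 is below the $149,200 cutoff, so the full $1,225 applies.
Student Loan Interest Credit: $140,900 is at or below the $254,200 threshold, so the full $420 applies.
Dependent Care Credit: 15% of the $3,200 excess over $137,700 is $480; credit = $2,250 − $480 = $1,770.
Total: $1,225 + $420 + $1,770 = $3,415.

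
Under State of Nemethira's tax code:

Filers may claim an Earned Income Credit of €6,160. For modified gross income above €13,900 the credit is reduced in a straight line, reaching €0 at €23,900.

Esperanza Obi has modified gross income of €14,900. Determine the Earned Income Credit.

€5,544

Earned Income Credit: €14,900 is €1,000 into a €10,000 phase-out range, leaving 9,000/10,000 of the credit: €6,160 × 9,000/10,000 = €5,544.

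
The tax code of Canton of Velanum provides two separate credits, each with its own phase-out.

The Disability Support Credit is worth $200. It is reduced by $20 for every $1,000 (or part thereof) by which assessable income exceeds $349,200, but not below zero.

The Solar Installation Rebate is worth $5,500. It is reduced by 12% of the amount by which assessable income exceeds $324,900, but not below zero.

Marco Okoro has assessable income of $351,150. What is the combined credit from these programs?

Disability Support Credit: income exceeds $349,200 by $1,950, which is 2 full-or-partial $1,000 increments; reduction = 2 × $20 = $40, leaving $160.
Solar Installation Rebate: 12% of the $26,250 excess over $324,900 is $3,150; credit = $5,500 − $3,150 = $2,350.
Total: $160 + $2,350 = $2,510.

$2,510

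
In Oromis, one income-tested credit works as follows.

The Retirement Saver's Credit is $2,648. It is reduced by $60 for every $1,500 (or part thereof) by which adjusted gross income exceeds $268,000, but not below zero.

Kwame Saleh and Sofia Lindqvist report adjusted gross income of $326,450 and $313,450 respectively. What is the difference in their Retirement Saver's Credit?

$480

Kwame ($326,450): Retirement Saver's Credit: income exceeds $268,000 by $58,450, which is 39 full-or-partial $1,500 increments; reduction = 39 × $60 = $2,340, leaving $308.
Sofia ($313,450): Retirement Saver's Credit: income exceeds $268,000 by $45,450, which is 31 full-or-partial $1,500 increments; reduction = 31 × $60 = $1,860, leaving $788.
Difference: |$308 − $788| = $480.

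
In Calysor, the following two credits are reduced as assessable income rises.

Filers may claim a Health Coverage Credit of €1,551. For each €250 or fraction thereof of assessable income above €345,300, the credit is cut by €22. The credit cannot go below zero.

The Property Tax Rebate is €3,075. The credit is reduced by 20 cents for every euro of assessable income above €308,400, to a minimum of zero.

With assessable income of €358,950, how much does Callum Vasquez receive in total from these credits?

Health Coverage Credit: income exceeds €345,300 by €13,650, which is 55 full-or-partial €250 increments; reduction = 55 × €22 = €1,210, leaving €341.
Property Tax Rebate: 20% of the €50,550 excess over €308,400 is €10,110 ≥ base, so the credit is €0.
Total: €341 + €0 = €341.

€341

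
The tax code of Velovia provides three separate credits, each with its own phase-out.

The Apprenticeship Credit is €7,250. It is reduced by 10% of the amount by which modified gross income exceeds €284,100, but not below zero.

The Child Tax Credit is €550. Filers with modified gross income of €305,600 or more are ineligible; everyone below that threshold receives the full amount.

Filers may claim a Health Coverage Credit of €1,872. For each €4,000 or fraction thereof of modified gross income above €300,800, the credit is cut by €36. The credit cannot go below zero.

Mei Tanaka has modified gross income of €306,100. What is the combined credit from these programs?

€6,850

Apprenticeship Credit: 10% of the €22,000 excess over €284,100 is €2,200; credit = €7,250 − €2,200 = €5,050.
Child Tax Credit: €306,100 meets or exceeds the €305,600 cutoff, so the credit is €0.
Health Coverage Credit: income exceeds €300,800 by €5,300, which is 2 full-or-partial €4,000 increments; reduction = 2 × €36 = €72, leaving €1,800.
Total: €5,050 + €0 + €1,800 = €6,850.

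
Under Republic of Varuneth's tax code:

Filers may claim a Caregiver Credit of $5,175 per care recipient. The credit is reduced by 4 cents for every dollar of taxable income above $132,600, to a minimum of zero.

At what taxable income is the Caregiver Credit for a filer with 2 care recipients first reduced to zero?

$391,350

Full credit = 2 × $5,175 = $10,350.
The credit falls by 4% of each dollar above $132,600, so it reaches zero when the excess is $10,350 / 4% = $258,750: income = $132,600 + $258,750 = $391,350.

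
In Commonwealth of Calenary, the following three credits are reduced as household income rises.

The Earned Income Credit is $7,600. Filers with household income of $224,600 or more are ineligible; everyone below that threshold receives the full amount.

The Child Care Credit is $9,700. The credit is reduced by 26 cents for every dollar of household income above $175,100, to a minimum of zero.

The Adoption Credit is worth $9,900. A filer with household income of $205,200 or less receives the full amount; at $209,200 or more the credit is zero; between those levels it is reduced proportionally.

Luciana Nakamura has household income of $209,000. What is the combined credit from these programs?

Earned Income Credit: $209,000 is below the $224,600 cutoff, so the full $7,600 applies.
Child Care Credit: 26% of the $33,900 excess over $175,100 is $8,814; credit = $9,700 − $8,814 = $886.
Adoption Credit: $209,000 is $3,800 into a $4,000 phase-out range, leaving 200/4,000 of the credit: $9,900 × 200/4,000 = $495.
Total: $7,600 + $886 + $495 = $8,981.

$8,981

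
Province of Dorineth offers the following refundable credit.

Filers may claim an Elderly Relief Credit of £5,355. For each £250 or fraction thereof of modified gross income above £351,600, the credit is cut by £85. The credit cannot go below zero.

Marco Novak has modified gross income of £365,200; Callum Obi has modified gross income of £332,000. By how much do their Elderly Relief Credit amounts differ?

£4,675

Marco (£365,200): Elderly Relief Credit: income exceeds £351,600 by £13,600, which is 55 full-or-partial £250 increments; reduction = 55 × £85 = £4,675, leaving £680.
Callum (£332,000): Elderly Relief Credit: £332,000 is at or below the £351,600 threshold, so the full £5,355 applies.
Difference: |£680 − £5,355| = £4,675.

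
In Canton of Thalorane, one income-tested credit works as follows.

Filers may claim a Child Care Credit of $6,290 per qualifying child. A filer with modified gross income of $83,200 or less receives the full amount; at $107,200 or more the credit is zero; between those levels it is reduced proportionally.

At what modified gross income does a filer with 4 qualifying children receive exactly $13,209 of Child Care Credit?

$94,600

Full credit = 4 × $6,290 = $25,160.
$13,209 is 13,209/25,160 of the full $25,160, so 11,951/25,160 of the $24,000 range has been used: income = $83,200 + $24,000 × 11,951/25,160 = $94,600.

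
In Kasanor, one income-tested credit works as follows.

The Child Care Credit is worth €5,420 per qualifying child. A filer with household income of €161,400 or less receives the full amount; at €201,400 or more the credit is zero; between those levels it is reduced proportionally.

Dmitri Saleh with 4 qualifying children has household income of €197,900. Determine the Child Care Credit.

Child Care Credit: base = 4 × €5,420 = €21,680. €197,900 is €36,500 into a €40,000 phase-out range, leaving 3,500/40,000 of the credit: €21,680 × 3,500/40,000 = €1,897.

€1,897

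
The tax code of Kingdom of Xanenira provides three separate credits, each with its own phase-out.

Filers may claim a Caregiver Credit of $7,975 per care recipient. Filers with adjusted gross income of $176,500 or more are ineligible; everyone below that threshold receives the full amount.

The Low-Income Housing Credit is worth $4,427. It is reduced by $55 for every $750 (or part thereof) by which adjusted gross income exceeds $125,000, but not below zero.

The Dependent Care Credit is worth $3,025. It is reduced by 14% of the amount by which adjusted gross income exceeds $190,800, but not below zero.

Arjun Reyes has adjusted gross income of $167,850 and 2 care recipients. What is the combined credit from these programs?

Caregiver Credit: base = 2 × $7,975 = $15,950. $167,850 is below the $176,500 cutoff, so the full $15,950 applies.
Low-Income Housing Credit: income exceeds $125,000 by $42,850, which is 58 full-or-partial $750 increments; reduction = 58 × $55 = $3,190, leaving $1,237.
Dependent Care Credit: $167,850 is at or below the $190,800 threshold, so the full $3,025 applies.
Total: $15,950 + $1,237 + $3,025 = $20,212.

$20,212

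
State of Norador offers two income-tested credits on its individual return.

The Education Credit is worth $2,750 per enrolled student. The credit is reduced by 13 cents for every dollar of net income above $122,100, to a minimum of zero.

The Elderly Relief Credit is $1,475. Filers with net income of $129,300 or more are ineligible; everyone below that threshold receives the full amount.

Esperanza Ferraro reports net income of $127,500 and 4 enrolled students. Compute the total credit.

Education Credit: base = 4 × $2,750 = $11,000. 13% of the $5,400 excess over $122,100 is $702; credit = $11,000 − $702 = $10,298.
Elderly Relief Credit: $127,500 is below the $129,300 cutoff, so the full $1,475 applies.
Total: $10,298 + $1,475 = $11,773.

$11,773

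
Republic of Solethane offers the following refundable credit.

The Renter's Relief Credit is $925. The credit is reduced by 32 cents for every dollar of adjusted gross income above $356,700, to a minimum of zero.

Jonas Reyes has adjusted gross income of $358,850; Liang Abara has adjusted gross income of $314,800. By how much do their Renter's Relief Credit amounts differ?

$688

Jonas ($358,850): Renter's Relief Credit: 32% of the $2,150 excess over $356,700 is $688; credit = $925 − $688 = $237.
Liang ($314,800): Renter's Relief Credit: $314,800 is at or below the $356,700 threshold, so the full $925 applies.
Difference: |$237 − $925| = $688.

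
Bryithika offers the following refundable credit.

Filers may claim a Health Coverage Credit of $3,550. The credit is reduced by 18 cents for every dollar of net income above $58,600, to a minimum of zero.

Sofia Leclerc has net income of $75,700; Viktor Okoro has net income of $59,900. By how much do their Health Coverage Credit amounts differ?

$2,844

Sofia ($75,700): Health Coverage Credit: 18% of the $17,100 excess over $58,600 is $3,078; credit = $3,550 − $3,078 = $472.
Viktor ($59,900): Health Coverage Credit: 18% of the $1,300 excess over $58,600 is $234; credit = $3,550 − $234 = $3,316.
Difference: |$472 − $3,316| = $2,844.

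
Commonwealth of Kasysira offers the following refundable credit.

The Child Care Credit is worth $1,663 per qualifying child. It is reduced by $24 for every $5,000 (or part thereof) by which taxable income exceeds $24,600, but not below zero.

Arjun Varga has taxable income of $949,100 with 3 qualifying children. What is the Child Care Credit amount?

Child Care Credit: base = 3 × $1,663 = $4,989. income exceeds $24,600 by $924,500, which is 185 full-or-partial $5,000 increments; reduction = 185 × $24 = $4,440, leaving $549.

$549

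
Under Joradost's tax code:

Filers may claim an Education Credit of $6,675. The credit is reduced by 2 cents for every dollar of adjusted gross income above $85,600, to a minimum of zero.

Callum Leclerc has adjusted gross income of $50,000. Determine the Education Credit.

Education Credit: $50,000 is at or below the $85,600 threshold, so the full $6,675 applies.

$6,675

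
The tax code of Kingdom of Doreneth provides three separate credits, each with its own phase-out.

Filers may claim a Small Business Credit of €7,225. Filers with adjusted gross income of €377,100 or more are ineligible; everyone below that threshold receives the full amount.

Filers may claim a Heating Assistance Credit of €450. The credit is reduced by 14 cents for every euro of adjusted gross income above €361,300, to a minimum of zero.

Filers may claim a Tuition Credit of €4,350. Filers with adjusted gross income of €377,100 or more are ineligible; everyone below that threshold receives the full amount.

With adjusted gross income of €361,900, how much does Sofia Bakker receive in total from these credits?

Small Business Credit: €361,900 is below the €377,100 cutoff, so the full €7,225 applies.
Heating Assistance Credit: 14% of the €600 excess over €361,300 is €84; credit = €450 − €84 = €366.
Tuition Credit: €361,900 is below the €377,100 cutoff, so the full €4,350 applies.
Total: €7,225 + €366 + €4,350 = €11,941.

€11,941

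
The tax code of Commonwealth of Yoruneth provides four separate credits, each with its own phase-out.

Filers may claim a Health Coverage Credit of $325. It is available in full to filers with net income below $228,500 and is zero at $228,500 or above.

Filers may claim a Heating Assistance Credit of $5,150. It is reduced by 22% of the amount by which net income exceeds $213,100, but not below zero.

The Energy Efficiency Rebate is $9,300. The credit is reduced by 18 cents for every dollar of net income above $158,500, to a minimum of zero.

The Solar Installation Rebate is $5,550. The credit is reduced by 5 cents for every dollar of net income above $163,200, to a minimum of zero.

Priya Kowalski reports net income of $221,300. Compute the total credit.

Health Coverage Credit: $221,300 is below the $228,500 cutoff, so the full $325 applies.
Heating Assistance Credit: 22% of the $8,200 excess over $213,100 is $1,804; credit = $5,150 − $1,804 = $3,346.
Energy Efficiency Rebate: 18% of the $62,800 excess over $158,500 is $11,304 ≥ base, so the credit is $0.
Solar Installation Rebate: 5% of the $58,100 excess over $163,200 is $2,905; credit = $5,550 − $2,905 = $2,645.
Total: $325 + $3,346 + $0 + $2,645 = $6,316.

$6,316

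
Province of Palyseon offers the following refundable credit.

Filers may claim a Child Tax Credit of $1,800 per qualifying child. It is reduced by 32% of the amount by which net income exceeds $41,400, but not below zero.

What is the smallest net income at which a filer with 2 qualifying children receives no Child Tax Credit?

Full credit = 2 × $1,800 = $3,600.
The credit falls by 32% of each dollar above $41,400, so it reaches zero when the excess is $3,600 / 32% = $11,250: income = $41,400 + $11,250 = $52,650.

$52,650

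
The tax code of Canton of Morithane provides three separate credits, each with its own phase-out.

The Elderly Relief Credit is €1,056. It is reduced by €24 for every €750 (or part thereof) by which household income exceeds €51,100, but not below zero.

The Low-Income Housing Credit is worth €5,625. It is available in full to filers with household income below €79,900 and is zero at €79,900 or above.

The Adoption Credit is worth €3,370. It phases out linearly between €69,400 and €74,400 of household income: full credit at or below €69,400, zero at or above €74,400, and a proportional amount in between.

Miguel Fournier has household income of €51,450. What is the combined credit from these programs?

Elderly Relief Credit: income exceeds €51,100 by €350, which is 1 full-or-partial €750 increment; reduction = 1 × €24 = €24, leaving €1,032.
Low-Income Housing Credit: €51,450 is below the €79,900 cutoff, so the full €5,625 applies.
Adoption Credit: €51,450 is at or below the €69,400 threshold, so the full €3,370 applies.
Total: €1,032 + €5,625 + €3,370 = €10,027.

€10,027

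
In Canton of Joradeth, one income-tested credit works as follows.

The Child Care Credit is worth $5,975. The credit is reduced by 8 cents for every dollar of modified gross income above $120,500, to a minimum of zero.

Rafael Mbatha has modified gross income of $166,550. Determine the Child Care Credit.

Child Care Credit: 8% of the $46,050 excess over $120,500 is $3,684; credit = $5,975 − $3,684 = $2,291.

$2,291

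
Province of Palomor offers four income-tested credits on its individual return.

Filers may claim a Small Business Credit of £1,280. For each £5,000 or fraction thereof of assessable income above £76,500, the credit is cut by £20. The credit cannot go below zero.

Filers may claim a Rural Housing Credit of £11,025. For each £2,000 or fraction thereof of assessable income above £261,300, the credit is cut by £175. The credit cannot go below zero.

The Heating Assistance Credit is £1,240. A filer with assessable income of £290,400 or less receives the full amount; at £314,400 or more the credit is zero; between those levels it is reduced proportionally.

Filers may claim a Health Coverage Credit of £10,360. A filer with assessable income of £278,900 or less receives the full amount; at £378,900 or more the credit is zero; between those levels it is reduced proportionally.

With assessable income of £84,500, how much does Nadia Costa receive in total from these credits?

Small Business Credit: income exceeds £76,500 by £8,000, which is 2 full-or-partial £5,000 increments; reduction = 2 × £20 = £40, leaving £1,240.
Rural Housing Credit: £84,500 is at or below the £261,300 threshold, so the full £11,025 applies.
Heating Assistance Credit: £84,500 is at or below the £290,400 threshold, so the full £1,240 applies.
Health Coverage Credit: £84,500 is at or below the £278,900 threshold, so the full £10,360 applies.
Total: £1,240 + £11,025 + £1,240 + £10,360 = £23,865.

£23,865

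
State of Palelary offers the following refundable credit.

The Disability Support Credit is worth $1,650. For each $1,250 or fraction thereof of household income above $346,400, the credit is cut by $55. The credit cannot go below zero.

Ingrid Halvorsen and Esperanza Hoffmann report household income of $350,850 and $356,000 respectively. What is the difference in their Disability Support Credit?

Ingrid ($350,850): Disability Support Credit: income exceeds $346,400 by $4,450, which is 4 full-or-partial $1,250 increments; reduction = 4 × $55 = $220, leaving $1,430.
Esperanza ($356,000): Disability Support Credit: income exceeds $346,400 by $9,600, which is 8 full-or-partial $1,250 increments; reduction = 8 × $55 = $440, leaving $1,210.
Difference: |$1,430 − $1,210| = $220.

$220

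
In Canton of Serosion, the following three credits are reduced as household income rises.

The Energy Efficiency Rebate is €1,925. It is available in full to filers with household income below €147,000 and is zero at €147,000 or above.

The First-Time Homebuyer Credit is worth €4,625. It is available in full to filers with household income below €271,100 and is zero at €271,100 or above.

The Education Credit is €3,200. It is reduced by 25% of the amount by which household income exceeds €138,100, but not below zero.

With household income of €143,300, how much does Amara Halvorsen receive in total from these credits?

€8,450

Energy Efficiency Rebate: €143,300 is below the €147,000 cutoff, so the full €1,925 applies.
First-Time Homebuyer Credit: €143,300 is below the €271,100 cutoff, so the full €4,625 applies.
Education Credit: 25% of the €5,200 excess over €138,100 is €1,300; credit = €3,200 − €1,300 = €1,900.
Total: €1,925 + €4,625 + €1,900 = €8,450.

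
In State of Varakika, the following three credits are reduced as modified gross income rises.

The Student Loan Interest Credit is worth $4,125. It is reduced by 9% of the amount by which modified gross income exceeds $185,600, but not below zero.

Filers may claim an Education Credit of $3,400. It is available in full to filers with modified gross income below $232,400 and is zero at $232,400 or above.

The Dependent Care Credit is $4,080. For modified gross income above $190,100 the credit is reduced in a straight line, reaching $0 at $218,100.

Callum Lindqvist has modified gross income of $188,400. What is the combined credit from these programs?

$11,353

Student Loan Interest Credit: 9% of the $2,800 excess over $185,600 is $252; credit = $4,125 − $252 = $3,873.
Education Credit: $188,400 is below the $232,400 cutoff, so the full $3,400 applies.
Dependent Care Credit: $188,400 is at or below the $190,100 threshold, so the full $4,080 applies.
Total: $3,873 + $3,400 + $4,080 = $11,353.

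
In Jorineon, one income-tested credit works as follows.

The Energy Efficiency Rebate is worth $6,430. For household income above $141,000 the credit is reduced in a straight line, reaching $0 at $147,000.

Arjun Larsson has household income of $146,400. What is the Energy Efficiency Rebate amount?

Energy Efficiency Rebate: $146,400 is $5,400 into a $6,000 phase-out range, leaving 600/6,000 of the credit: $6,430 × 600/6,000 = $643.

$643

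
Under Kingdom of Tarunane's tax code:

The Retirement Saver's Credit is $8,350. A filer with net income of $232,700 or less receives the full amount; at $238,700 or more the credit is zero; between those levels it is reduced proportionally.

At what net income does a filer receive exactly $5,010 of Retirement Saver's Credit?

$235,100

$5,010 is 5,010/8,350 of the full $8,350, so 3,340/8,350 of the $6,000 range has been used: income = $232,700 + $6,000 × 3,340/8,350 = $235,100.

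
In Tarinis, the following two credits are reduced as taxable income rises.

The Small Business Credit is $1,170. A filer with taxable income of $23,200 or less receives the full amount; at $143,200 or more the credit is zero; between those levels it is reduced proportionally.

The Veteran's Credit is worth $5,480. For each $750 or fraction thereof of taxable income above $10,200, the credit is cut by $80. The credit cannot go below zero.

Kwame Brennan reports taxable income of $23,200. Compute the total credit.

Small Business Credit: $23,200 is at or below the $23,200 threshold, so the full $1,170 applies.
Veteran's Credit: income exceeds $10,200 by $13,000, which is 18 full-or-partial $750 increments; reduction = 18 × $80 = $1,440, leaving $4,040.
Total: $1,170 + $4,040 = $5,210.

$5,210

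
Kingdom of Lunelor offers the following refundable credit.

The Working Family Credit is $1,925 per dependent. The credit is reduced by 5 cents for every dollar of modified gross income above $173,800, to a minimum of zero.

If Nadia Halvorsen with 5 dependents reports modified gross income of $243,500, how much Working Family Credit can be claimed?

$6,140

Working Family Credit: base = 5 × $1,925 = $9,625. 5% of the $69,700 excess over $173,800 is $3,485; credit = $9,625 − $3,485 = $6,140.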